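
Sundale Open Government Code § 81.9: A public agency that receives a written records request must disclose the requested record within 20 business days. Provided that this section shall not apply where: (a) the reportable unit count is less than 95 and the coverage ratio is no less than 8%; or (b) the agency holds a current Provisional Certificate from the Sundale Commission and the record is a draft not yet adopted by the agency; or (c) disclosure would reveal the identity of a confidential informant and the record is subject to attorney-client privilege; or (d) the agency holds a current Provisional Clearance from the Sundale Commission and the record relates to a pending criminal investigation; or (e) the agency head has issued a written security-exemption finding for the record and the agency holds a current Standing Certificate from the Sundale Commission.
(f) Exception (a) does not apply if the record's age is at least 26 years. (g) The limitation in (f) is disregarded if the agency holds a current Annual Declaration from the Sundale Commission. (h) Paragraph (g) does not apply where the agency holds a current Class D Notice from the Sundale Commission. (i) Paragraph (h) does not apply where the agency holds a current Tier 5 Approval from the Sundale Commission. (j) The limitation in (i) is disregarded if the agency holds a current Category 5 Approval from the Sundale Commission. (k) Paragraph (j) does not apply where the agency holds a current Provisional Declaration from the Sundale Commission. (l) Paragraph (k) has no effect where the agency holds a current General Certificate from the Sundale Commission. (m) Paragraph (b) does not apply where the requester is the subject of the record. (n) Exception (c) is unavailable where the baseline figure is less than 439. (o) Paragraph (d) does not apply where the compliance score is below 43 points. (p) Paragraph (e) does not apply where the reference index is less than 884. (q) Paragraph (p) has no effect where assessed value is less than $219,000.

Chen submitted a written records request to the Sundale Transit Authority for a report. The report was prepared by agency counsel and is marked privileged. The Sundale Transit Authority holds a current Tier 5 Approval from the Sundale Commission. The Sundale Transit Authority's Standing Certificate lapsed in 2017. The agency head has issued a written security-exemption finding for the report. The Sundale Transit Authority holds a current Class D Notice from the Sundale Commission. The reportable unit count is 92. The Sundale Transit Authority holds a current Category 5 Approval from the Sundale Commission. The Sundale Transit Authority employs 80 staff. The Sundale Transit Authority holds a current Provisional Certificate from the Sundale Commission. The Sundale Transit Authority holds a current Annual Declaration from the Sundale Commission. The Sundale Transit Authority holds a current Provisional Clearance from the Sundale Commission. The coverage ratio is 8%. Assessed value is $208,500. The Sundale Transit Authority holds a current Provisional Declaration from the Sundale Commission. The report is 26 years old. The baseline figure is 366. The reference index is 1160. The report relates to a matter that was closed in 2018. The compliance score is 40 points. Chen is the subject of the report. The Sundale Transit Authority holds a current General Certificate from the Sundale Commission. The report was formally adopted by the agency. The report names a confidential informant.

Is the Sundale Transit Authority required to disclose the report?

Yes — the Sundale Transit Authority must disclose the report.

Exception (a) is satisfied on its face — the reportable unit count is 92, less than the 95 limit; the coverage ratio is 8%, meeting the 8% threshold. But applying paragraphs (f)–(l): (f) operates against (a): the record's age is 26 years, meeting the 26 years threshold. (g) is triggered (a current Annual Declaration is held), but is overridden by (h): (h) operates — a current Class D Notice is held. (i) applies (a current Tier 5 Approval is held), but is displaced by (j): (j) operates against (i): a current Category 5 Approval is held. (k) would limit (j) — a current Provisional Declaration is held — but (l) sets (k) aside: (l) applies — a current General Certificate is held. Exception (a) does not apply.
Exception (b) requires that the record is a draft not yet adopted by the agency; but the report has been formally adopted, so (b) is unavailable.
Exception (c)'s conditions are all satisfied: the report names a confidential informant; the report is privileged. But applying paragraph (n): (n) operates against (c): the baseline figure is 366, less than the 439 limit. (c) is therefore removed.
Exception (d) does not apply: the report relates to a closed matter.
Exception (e) does not apply: the Standing Certificate is not current.
No exception applies. The general rule governs.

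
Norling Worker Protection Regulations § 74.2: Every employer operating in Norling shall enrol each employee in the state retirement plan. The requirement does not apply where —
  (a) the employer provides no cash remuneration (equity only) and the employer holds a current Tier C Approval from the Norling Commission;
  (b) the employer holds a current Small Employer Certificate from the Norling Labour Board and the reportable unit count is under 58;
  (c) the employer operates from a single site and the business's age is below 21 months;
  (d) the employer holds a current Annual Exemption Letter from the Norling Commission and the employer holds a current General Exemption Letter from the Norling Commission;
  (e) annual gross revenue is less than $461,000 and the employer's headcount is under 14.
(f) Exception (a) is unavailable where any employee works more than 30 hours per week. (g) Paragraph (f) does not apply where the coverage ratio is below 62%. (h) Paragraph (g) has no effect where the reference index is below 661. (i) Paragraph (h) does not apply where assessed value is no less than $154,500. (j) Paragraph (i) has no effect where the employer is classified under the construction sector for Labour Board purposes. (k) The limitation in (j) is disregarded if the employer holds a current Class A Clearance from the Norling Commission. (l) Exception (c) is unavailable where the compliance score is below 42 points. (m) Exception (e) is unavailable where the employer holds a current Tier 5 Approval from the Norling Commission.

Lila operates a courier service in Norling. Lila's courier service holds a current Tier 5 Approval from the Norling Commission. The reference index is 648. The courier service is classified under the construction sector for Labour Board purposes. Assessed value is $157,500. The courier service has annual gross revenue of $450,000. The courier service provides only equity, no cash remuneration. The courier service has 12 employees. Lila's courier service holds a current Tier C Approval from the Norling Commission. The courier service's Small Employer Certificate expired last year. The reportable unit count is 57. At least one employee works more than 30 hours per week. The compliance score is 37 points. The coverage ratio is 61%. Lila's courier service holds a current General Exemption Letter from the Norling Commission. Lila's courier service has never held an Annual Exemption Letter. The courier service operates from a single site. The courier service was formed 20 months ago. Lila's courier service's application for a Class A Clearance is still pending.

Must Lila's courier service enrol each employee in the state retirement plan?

Exception (a): remuneration is equity-only; a current Tier C Approval is held — every condition holds. But: (f) applies — at least one employee exceeds 30 hours/week. (g) would limit (f) — the coverage ratio is 61%, below the 62% limit — but (h) sets (g) aside: (h) operates against (g): the reference index is 648, below the 661 limit. (i) is triggered (assessed value is $157,500, meeting the $154,500 threshold), but yields to (j): (j) operates against (i): the courier service is classified under the construction sector. (k) is inapplicable (the Class A Clearance is not current), so (j) stands. Exception (a) does not apply.
Exception (b) fails — the Small Employer Certificate has expired.
Exception (c): the employer operates from a single site; the business's age is 20 months, below the 21 months limit — every condition holds. However, paragraph (l) must be considered: (l) operates against (c): the compliance score is 37 points, below the 42 points limit. So (c) is unavailable.
Exception (d) does not apply: no current Annual Exemption Letter is held.
Exception (e) is satisfied on its face — annual gross revenue is $450,000, less than the $461,000 limit; the employer's headcount is 12, under the 14 limit. Turning to paragraph (m): (m) is engaged — a current Tier 5 Approval is held. So (e) is unavailable.
No exception displaces § 74.2.

Yes — Lila's courier service must enrol each employee in the state retirement plan.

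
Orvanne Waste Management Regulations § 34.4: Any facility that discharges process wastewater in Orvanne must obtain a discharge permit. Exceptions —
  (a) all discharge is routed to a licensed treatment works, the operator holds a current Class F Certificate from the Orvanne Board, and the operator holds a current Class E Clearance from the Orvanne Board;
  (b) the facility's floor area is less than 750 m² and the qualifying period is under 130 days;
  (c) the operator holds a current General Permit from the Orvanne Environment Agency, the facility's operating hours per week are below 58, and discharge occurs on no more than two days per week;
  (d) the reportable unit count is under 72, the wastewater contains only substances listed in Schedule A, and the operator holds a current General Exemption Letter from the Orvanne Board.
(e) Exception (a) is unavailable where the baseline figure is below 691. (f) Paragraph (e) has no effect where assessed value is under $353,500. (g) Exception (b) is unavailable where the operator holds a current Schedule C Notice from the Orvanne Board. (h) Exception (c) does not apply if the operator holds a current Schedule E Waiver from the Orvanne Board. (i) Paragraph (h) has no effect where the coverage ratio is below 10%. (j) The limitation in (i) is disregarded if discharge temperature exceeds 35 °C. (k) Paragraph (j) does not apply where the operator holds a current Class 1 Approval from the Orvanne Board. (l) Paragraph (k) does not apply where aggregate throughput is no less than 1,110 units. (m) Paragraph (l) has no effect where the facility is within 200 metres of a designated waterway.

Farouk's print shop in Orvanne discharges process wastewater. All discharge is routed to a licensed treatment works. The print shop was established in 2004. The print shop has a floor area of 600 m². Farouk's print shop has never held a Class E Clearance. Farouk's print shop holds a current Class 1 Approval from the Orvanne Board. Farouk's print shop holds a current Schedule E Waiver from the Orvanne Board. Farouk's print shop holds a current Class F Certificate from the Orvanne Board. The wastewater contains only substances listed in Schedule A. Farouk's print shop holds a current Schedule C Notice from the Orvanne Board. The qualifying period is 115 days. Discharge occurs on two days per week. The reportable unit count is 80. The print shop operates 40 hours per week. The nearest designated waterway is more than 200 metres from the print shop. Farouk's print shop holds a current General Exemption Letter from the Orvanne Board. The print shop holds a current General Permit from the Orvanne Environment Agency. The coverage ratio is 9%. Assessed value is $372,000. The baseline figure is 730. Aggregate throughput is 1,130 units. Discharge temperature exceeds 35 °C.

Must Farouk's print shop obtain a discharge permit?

Yes — Farouk's print shop must obtain a discharge permit.

Exception (a) requires that the operator holds a current Class E Clearance from the Orvanne Board; but there is no Class E Clearance in force, so (a) is unavailable.
All of (b)'s requirements are met (the facility's floor area is 600 m², less than the 750 m² limit; the qualifying period is 115 days, under the 130 days limit). Turning to paragraph (g): (g) operates against (b): a current Schedule C Notice is held. So (b) is unavailable.
Exception (c)'s conditions are all satisfied: a current General Permit is held; the facility's operating hours per week are 40, below the 58 limit; discharge occurs on no more than two days per week. However, paragraphs (h)–(m) must be considered: (h) operates against (c): a current Schedule E Waiver is held. (i) would limit (h) — the coverage ratio is 9%, below the 10% limit — but (j) sets (i) aside: (j) operates against (i): discharge temperature exceeds 35 °C. (k) would limit (j) — a current Class 1 Approval is held — but (l) sets (k) aside: (l) is triggered — aggregate throughput is 1,130 units, meeting the 1,110 units threshold. (m) is not engaged (the print shop is more than 200 m from any designated waterway), so (l) stands. So (c) is unavailable.
Exception (d) requires that the reportable unit count is under 72; but the reportable unit count is 80, not under 72, so (d) is unavailable.
No exception displaces § 34.4.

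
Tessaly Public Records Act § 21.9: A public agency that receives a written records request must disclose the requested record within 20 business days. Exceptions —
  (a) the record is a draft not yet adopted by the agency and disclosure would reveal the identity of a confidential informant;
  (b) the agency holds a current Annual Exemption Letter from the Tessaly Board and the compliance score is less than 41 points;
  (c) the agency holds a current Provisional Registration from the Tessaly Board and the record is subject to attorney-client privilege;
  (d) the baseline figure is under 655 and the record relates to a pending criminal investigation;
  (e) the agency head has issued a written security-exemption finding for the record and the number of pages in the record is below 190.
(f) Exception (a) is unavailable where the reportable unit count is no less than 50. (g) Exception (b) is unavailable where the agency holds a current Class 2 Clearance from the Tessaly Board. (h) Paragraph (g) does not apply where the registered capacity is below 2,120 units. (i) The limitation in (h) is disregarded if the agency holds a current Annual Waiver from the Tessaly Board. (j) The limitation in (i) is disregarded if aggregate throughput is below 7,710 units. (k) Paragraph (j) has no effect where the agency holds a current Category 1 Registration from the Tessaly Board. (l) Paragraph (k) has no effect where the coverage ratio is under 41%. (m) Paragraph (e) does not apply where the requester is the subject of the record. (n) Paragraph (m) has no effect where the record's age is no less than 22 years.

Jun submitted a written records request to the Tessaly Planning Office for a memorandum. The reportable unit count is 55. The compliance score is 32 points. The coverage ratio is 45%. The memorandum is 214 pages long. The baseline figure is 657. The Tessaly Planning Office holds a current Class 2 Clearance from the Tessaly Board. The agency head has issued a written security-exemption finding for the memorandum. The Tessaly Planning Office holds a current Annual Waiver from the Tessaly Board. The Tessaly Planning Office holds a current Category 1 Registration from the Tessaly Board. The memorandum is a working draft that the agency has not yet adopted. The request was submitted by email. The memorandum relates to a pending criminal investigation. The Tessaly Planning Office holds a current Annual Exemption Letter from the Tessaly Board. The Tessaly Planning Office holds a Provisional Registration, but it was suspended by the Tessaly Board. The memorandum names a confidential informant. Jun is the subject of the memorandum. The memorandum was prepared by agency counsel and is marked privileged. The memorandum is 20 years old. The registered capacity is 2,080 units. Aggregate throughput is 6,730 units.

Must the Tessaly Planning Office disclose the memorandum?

Yes — the Tessaly Planning Office must disclose the memorandum.

Exception (a) is satisfied on its face — the memorandum is an unadopted draft; the memorandum names a confidential informant. But applying paragraph (f): (f) operates against (a): the reportable unit count is 55, meeting the 50 threshold. (a) is therefore removed.
Exception (b)'s conditions are all satisfied: a current Annual Exemption Letter is held; the compliance score is 32 points, less than the 41 points limit. However, paragraphs (g)–(l) must be considered: (g) operates against (b): a current Class 2 Clearance is held. (h) would limit (g) — the registered capacity is 2,080 units, below the 2,120 units limit — but (i) sets (h) aside: (i) operates — a current Annual Waiver is held. (j) operates (aggregate throughput is 6,730 units, below the 7,710 units limit), but is set aside by (k): (k) operates against (j): a current Category 1 Registration is held. (l), which would lift (k), does not operate here — the coverage ratio is 45%, not under 41%. Exception (b) does not apply.
Exception (c) fails — no current Provisional Registration is held.
Exception (d) requires that the baseline figure is under 655; but the baseline figure is 657, not under 655, so (d) is unavailable.
Exception (e) does not apply: the number of pages in the record is 214, not below 190.
None of the exceptions is available; § 21.9 applies in full.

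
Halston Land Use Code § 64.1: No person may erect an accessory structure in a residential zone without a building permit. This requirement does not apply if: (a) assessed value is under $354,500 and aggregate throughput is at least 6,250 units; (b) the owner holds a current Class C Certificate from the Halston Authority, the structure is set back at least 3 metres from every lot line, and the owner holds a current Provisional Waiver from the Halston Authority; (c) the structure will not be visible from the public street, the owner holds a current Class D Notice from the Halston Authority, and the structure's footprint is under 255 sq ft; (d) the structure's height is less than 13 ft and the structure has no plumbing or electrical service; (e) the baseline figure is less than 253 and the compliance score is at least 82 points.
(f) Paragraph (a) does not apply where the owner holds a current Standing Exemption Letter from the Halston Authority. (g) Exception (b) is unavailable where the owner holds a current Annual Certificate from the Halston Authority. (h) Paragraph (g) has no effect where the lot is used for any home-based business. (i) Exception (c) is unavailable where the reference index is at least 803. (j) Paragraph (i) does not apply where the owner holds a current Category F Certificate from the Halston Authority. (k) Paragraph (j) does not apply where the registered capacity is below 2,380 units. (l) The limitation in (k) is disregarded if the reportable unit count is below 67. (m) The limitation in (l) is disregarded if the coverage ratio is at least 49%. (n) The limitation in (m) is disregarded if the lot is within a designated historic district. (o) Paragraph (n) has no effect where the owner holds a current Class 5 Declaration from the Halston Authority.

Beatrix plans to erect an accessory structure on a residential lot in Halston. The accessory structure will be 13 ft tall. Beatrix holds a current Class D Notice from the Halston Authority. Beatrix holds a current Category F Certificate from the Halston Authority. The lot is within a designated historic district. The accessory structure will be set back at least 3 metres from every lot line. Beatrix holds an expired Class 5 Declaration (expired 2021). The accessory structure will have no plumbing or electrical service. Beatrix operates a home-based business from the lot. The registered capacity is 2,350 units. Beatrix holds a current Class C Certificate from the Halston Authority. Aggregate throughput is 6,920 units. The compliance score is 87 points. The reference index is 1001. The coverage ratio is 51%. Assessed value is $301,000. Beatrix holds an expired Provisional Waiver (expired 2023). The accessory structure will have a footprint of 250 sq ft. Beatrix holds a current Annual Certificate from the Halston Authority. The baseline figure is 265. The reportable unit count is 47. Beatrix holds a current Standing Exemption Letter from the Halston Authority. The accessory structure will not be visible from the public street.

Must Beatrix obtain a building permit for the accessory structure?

No — exception (c) applies; Beatrix does not need a building permit.

Exception (a): assessed value is $301,000, under the $354,500 limit; aggregate throughput is 6,920 units, meeting the 6,250 units threshold — every condition holds. But: (f) applies — a current Standing Exemption Letter is held. So (a) is unavailable.
Exception (b) does not apply: no current Provisional Waiver is held.
Exception (c) is satisfied on its face — the structure will not be visible from the street; a current Class D Notice is held; the structure's footprint is 250 sq ft, under the 255 sq ft limit. Applying paragraphs (i)–(o): (i) would limit (c) — the reference index is 1,001, meeting the 803 threshold — but (j) sets (i) aside: (j) is engaged — a current Category F Certificate is held. (k) is engaged (the registered capacity is 2,350 units, below the 2,380 units limit), but is displaced by (l): (l) operates — the reportable unit count is 47, below the 67 limit. (m) would limit (l) — the coverage ratio is 51%, meeting the 49% threshold — but (n) sets (m) aside: (n) operates against (m): the lot is in a historic district. (o), which would lift (n), is not engaged — there is no Class 5 Declaration in force. (c) remains available.
Exception (d) requires that the structure's height is less than 13 ft; but the structure's height is 13 ft, not less than 13 ft, so (d) is unavailable.
Exception (e) requires that the baseline figure is less than 253; but the baseline figure is 265, not less than 253, so (e) is unavailable.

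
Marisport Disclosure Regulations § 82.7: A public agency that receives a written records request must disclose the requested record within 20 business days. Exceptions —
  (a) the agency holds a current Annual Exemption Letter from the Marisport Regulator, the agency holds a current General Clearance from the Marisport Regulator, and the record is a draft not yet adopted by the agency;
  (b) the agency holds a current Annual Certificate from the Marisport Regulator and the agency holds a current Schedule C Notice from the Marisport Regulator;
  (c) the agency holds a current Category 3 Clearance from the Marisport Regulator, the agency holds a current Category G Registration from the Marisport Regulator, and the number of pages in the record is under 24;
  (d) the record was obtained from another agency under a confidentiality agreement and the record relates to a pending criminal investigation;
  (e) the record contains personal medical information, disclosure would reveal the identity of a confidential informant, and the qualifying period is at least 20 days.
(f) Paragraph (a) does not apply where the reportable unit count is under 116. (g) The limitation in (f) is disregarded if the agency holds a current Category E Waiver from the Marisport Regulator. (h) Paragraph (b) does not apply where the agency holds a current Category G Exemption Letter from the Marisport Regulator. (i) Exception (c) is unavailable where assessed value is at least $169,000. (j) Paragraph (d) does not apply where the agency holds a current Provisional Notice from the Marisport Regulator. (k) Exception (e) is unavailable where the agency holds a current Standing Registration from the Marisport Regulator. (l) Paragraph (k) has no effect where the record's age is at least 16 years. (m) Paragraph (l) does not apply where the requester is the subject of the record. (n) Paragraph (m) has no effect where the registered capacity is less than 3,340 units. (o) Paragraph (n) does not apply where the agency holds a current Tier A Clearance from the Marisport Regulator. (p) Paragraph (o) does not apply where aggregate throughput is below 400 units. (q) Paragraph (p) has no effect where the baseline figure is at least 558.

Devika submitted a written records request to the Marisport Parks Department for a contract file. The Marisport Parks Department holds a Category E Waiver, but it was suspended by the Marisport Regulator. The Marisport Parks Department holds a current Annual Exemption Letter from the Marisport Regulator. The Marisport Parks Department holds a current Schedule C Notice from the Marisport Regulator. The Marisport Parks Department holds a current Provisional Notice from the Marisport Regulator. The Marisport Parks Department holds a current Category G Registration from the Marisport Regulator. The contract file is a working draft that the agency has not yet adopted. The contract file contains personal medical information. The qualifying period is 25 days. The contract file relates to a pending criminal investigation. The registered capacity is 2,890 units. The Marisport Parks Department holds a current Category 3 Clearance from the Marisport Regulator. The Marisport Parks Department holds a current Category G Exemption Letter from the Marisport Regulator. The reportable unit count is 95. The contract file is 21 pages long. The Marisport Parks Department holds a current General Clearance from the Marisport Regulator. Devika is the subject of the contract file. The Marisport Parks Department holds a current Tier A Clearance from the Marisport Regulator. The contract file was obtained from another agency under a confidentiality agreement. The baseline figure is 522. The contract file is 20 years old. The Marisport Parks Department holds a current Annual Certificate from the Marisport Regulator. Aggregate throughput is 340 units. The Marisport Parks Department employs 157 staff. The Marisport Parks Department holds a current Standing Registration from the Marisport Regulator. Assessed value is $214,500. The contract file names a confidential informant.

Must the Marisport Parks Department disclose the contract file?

Exception (a): a current Annual Exemption Letter is held; a current General Clearance is held; the contract file is an unadopted draft — every condition holds. Turning to paragraphs (f)–(g): (f) operates against (a): the reportable unit count is 95, under the 116 limit. (g), which would lift (f), is not engaged — there is no Category E Waiver in force. Exception (a) does not apply.
Exception (b): a current Annual Certificate is held; a current Schedule C Notice is held — every condition holds. But applying paragraph (h): (h) operates against (b): a current Category G Exemption Letter is held. So (b) is unavailable.
Exception (c) is satisfied on its face — a current Category 3 Clearance is held; a current Category G Registration is held; the number of pages in the record is 21, under the 24 limit. However, paragraph (i) must be considered: (i) applies — assessed value is $214,500, meeting the $169,000 threshold. Exception (c) does not apply.
All of (d)'s requirements are met (the contract file was obtained under a confidentiality agreement; the contract file relates to a pending investigation). But: (j) operates against (d): a current Provisional Notice is held. So (d) is unavailable.
Exception (e) is satisfied on its face — the contract file contains personal medical information; the contract file names a confidential informant; the qualifying period is 25 days, meeting the 20 days threshold. Applying paragraphs (k)–(q): (k) is triggered (a current Standing Registration is held), but yields to (l): (l) applies — the record's age is 20 years, meeting the 16 years threshold. (m) would limit (l) — Devika is the subject of the contract file — but (n) sets (m) aside: (n) is engaged — the registered capacity is 2,890 units, less than the 3,340 units limit. (o) is triggered (a current Tier A Clearance is held), but is overridden by (p): (p) is engaged — aggregate throughput is 340 units, below the 400 units limit. (q), which would lift (p), is not triggered — the baseline figure is 522, short of 558. (e) remains available.

No — exception (e) applies; the Marisport Parks Department is not required to disclose the contract file.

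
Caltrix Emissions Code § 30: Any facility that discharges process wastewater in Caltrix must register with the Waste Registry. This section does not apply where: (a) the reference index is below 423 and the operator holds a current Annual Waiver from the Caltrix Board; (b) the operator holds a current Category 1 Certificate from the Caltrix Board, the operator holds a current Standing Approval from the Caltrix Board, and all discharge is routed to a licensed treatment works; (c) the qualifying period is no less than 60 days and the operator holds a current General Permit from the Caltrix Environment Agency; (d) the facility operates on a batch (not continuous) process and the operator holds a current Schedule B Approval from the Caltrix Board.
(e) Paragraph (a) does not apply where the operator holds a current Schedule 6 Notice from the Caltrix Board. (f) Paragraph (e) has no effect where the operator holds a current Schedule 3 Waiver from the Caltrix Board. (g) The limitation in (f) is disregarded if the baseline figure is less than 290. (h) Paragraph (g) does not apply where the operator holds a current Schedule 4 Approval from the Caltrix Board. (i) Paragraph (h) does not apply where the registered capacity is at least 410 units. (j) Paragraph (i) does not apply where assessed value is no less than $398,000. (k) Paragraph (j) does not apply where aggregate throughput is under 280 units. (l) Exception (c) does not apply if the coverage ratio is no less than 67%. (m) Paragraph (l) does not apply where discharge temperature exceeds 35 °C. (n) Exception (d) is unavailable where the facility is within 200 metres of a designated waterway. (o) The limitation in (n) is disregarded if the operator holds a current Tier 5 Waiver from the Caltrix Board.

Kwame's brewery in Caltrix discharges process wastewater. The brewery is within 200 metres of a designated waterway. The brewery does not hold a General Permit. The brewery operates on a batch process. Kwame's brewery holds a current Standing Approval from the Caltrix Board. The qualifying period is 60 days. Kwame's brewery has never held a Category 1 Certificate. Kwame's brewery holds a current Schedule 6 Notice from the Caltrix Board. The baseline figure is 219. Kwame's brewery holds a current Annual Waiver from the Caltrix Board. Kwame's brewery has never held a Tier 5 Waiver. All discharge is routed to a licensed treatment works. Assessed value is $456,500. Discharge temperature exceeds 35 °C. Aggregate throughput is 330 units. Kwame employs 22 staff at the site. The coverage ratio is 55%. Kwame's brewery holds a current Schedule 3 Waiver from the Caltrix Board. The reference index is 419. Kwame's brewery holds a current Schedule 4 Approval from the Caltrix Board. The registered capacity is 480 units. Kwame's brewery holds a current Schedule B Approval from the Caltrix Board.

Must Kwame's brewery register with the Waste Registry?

No — exception (a) applies; Kwame's brewery is not required to register with the Waste Registry.

Exception (a) is satisfied on its face — the reference index is 419, below the 423 limit; a current Annual Waiver is held. As to paragraphs (e)–(k): (e) would limit (a) — a current Schedule 6 Notice is held — but (f) sets (e) aside: (f) operates — a current Schedule 3 Waiver is held. (g) would limit (f) — the baseline figure is 219, less than the 290 limit — but (h) sets (g) aside: (h) is engaged — a current Schedule 4 Approval is held. (i) would limit (h) — the registered capacity is 480 units, meeting the 410 units threshold — but (j) sets (i) aside: (j) operates against (i): assessed value is $456,500, meeting the $398,000 threshold. (k), which would lift (j), is not engaged — aggregate throughput is 330 units, not under 280 units. Exception (a) stands.
Exception (b) requires that the operator holds a current Category 1 Certificate from the Caltrix Board; but no current Category 1 Certificate is held, so (b) is unavailable.
Exception (c) requires that the operator holds a current General Permit from the Caltrix Environment Agency; but no General Permit is held, so (c) is unavailable.
Exception (d)'s conditions are all satisfied: the facility operates on a batch process; a current Schedule B Approval is held. Turning to paragraphs (n)–(o): (n) operates — the brewery is within 200 m of a designated waterway. (o), which would lift (n), does not operate here — the Tier 5 Waiver is not current. (d) is therefore removed.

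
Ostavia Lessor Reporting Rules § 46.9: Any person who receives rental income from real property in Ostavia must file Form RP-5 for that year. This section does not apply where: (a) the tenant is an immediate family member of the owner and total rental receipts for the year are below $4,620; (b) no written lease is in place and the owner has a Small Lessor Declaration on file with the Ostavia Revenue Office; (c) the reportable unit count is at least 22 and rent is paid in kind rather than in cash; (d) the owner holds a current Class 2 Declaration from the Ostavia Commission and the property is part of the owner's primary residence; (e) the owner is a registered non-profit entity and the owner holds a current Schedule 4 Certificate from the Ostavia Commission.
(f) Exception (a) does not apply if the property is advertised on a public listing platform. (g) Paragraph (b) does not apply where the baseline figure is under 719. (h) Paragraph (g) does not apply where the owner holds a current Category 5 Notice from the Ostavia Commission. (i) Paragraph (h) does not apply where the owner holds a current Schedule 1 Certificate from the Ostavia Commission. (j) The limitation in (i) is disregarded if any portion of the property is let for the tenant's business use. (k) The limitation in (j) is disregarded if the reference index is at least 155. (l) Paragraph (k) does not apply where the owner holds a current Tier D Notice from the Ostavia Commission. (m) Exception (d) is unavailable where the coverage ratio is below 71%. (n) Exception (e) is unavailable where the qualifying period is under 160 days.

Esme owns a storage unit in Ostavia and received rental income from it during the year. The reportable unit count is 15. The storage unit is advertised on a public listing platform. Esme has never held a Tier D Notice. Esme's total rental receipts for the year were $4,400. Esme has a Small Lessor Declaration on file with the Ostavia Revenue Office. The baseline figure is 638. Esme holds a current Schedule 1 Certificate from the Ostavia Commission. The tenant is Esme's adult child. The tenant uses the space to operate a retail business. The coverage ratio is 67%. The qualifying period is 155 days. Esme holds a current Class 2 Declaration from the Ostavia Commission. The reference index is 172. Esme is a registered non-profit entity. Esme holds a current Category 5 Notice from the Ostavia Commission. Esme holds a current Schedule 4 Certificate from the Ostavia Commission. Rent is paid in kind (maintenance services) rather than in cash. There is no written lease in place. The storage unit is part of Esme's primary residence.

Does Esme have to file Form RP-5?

Exception (a): the tenant is an immediate family member; total rental receipts for the year are $4,400, below the $4,620 limit — every condition holds. But: (f) is triggered — the property is publicly advertised. So (a) is unavailable.
All of (b)'s requirements are met (there is no written lease; a Small Lessor Declaration is on file). But applying paragraphs (g)–(l): (g) applies — the baseline figure is 638, under the 719 limit. (h) is triggered (a current Category 5 Notice is held), but is displaced by (i): (i) operates against (h): a current Schedule 1 Certificate is held. (j) would limit (i) — the space is let for business use — but (k) sets (j) aside: (k) is engaged — the reference index is 172, meeting the 155 threshold. (l) is not engaged (no current Tier D Notice is held), so (k) stands. (b) is therefore removed.
Exception (c) fails — the reportable unit count is 15, short of 22.
Exception (d): a current Class 2 Declaration is held; the storage unit is part of the primary residence — every condition holds. But: (m) is engaged — the coverage ratio is 67%, below the 71% limit. Exception (d) does not apply.
All of (e)'s requirements are met (Esme is a registered non-profit; a current Schedule 4 Certificate is held). But: (n) applies — the qualifying period is 155 days, under the 160 days limit. (e) is therefore removed.
None of the exceptions is available; § 46.9 applies in full.

Yes — Esme must file Form RP-5.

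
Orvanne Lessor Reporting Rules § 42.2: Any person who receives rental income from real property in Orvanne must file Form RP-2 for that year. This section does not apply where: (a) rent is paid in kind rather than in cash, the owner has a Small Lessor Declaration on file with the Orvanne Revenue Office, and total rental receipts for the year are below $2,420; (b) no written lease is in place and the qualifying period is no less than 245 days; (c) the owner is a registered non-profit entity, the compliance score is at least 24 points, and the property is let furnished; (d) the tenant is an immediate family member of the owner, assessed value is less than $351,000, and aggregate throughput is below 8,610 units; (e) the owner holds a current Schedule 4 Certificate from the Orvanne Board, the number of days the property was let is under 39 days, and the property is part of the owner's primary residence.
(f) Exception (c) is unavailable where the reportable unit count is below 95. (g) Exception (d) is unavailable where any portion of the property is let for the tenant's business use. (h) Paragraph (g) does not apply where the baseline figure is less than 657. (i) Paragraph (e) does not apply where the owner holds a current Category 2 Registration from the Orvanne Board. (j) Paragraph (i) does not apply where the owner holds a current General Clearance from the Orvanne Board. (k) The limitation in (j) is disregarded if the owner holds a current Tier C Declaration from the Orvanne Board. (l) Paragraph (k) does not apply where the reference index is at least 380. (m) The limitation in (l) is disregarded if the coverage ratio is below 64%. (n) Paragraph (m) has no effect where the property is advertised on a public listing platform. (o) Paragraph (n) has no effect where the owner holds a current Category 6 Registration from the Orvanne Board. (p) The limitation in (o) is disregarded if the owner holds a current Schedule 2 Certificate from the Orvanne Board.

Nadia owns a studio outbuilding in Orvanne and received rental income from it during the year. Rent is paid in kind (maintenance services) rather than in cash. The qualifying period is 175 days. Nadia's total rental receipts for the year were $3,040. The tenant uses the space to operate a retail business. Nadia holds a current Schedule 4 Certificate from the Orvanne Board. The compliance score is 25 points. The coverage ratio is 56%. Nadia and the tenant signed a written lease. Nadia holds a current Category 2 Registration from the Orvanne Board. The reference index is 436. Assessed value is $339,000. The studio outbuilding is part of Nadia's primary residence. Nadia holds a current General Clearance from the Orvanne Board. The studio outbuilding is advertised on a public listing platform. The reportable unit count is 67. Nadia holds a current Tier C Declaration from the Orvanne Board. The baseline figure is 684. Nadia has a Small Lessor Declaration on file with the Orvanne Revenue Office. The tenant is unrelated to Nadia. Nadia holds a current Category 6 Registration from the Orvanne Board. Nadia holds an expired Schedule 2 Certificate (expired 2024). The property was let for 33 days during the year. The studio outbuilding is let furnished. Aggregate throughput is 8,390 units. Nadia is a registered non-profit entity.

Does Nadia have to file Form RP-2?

Exception (a) requires that total rental receipts for the year are below $2,420; but total rental receipts for the year are $3,040, not below $2,420, so (a) is unavailable.
Exception (b) requires that no written lease is in place; but a written lease is in place, so (b) is unavailable.
Exception (c)'s conditions are all satisfied: Nadia is a registered non-profit; the compliance score is 25 points, meeting the 24 points threshold; the property is let furnished. However, paragraph (f) must be considered: (f) operates against (c): the reportable unit count is 67, below the 95 limit. Exception (c) does not apply.
Exception (d) requires that the tenant is an immediate family member of the owner; but the tenant is unrelated to the owner, so (d) is unavailable.
Exception (e) is satisfied on its face — a current Schedule 4 Certificate is held; the number of days the property was let is 33 days, under the 39 days limit; the studio outbuilding is part of the primary residence. Turning to paragraphs (i)–(p): (i) operates against (e): a current Category 2 Registration is held. (j) is triggered (a current General Clearance is held), but is overridden by (k): (k) operates — a current Tier C Declaration is held. (l) operates (the reference index is 436, meeting the 380 threshold), but is overridden by (m): (m) operates against (l): the coverage ratio is 56%, below the 64% limit. (n) would limit (m) — the property is publicly advertised — but (o) sets (n) aside: (o) is engaged — a current Category 6 Registration is held. (p), which would lift (o), does not operate here — no current Schedule 2 Certificate is held. So (e) is unavailable.
None of the exceptions is available; § 42.2 applies in full.

Yes — Nadia must file Form RP-2.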